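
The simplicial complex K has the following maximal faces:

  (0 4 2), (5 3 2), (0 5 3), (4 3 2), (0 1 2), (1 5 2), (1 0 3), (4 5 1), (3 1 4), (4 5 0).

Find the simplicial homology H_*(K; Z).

H_0 ≅ Z,  H_1 ≅ Z/2,  H_2 = 0.

We work with the vertex ordering 0 < 1 < 2 < 3 < 4 < 5. The simplices of K, each written with vertices in increasing order, are:

  0-simplices (6): [0], [1], [2], [3], [4], [5]
  1-simplices (15): [0,1], [0,2], [0,3], [0,4], [0,5], [1,2], [1,3], [1,4], [1,5], [2,3], [2,4], [2,5], [3,4], [3,5], [4,5]
  2-simplices (10): [0,1,2], [0,1,3], [0,2,4], [0,3,5], [0,4,5], [1,2,5], [1,3,4], [1,4,5], [2,3,4], [2,3,5]

giving chain groups C_0 ≅ Z^6, C_1 ≅ Z^15, C_2 ≅ Z^10.

Boundary ∂_1: C_1 → C_0 sends each edge [p,q] (with p < q) to q − p. For instance
  ∂[0,4] = [4] − [0].
As a 6×15 matrix over Z this has rank 5, with invariant factors (1,1,1,1,1).

Boundary ∂_2: C_2 → C_1 sends each 2-simplex [p,q,r] to [q,r] − [p,r] + [p,q]. For instance
  ∂[2,3,5] = [3,5] − [2,5] + [2,3],
  ∂[0,4,5] = [4,5] − [0,5] + [0,4].
The resulting 15×10 matrix has rank 10, and its Smith normal form has invariant factors (1,1,1,1,1,1,1,1,1,2).

From H_k ≅ ker(∂_k) / im(∂_{k+1}) we obtain:

  H_0: rank C_0 − rank ∂_1 = 6 − 5 = 1, and the invariant factors of ∂_1 are all 1, so H_0 ≅ Z.
  H_1: rank ker ∂_1 − rank ∂_2 = (15 − 5) − 10 = 0, and ∂_2 has invariant factor 2 > 1, so H_1 ≅ Z/2.
  H_2: rank ker ∂_2 − rank ∂_3 = (10 − 10) − 0 = 0, and there is no ∂_3, so H_2 ≅ 0.

As a check, the Euler characteristic is 6 − 15 + 10 = 1, which agrees with 1 − 0 + 0 = 1.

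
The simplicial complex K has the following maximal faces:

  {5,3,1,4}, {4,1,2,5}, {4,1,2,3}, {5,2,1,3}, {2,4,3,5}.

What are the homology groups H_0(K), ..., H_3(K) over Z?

We work with the vertex ordering 1 < 2 < 3 < 4 < 5. The simplices of K, each written with vertices in increasing order, are:

  0-simplices (5): [1], [2], [3], [4], [5]
  1-simplices (10): [1,2], [1,3], [1,4], [1,5], [2,3], [2,4], [2,5], [3,4], [3,5], [4,5]
  2-simplices (10): [1,2,3], [1,2,4], [1,2,5], [1,3,4], [1,3,5], [1,4,5], [2,3,4], [2,3,5], [2,4,5], [3,4,5]
  3-simplices (5): [1,2,3,4], [1,2,3,5], [1,2,4,5], [1,3,4,5], [2,3,4,5]

giving chain groups C_0 ≅ Z^5, C_1 ≅ Z^10, C_2 ≅ Z^10, C_3 ≅ Z^5.

Boundary ∂_1: C_1 → C_0 sends each edge [p,q] (with p < q) to q − p.
The resulting 5×10 matrix has rank 4, and its Smith normal form has invariant factors (1,1,1,1).

∂_2: C_2 → C_1 acts by ∂[p,q,r] = [q,r] − [p,r] + [p,q]. For instance
  ∂[1,2,5] = [2,5] − [1,5] + [1,2],
  ∂[1,2,4] = [2,4] − [1,4] + [1,2].
The 10×10 boundary matrix has rank 6 and Smith normal form diag(1,1,1,1,1,1).

Boundary ∂_3: C_3 → C_2 sends each 3-simplex σ to the alternating sum Σ_i (−1)^i (σ with its i-th vertex removed). For instance
  ∂[2,3,4,5] = [3,4,5] − [2,4,5] + [2,3,5] − [2,3,4],
  ∂[1,2,3,4] = [2,3,4] − [1,3,4] + [1,2,4] − [1,2,3].
As a 10×5 matrix over Z this has rank 4, with invariant factors (1,1,1,1).

Computing H_k = (kernel of ∂_k) / (image of ∂_{k+1}):

  H_0: rank C_0 − rank ∂_1 = 5 − 4 = 1, and the invariant factors of ∂_1 are all 1, so H_0 ≅ Z.
  H_1: rank ker ∂_1 − rank ∂_2 = (10 − 4) − 6 = 0, and the invariant factors of ∂_2 are all 1, so H_1 ≅ 0.
  H_2: rank ker ∂_2 − rank ∂_3 = (10 − 6) − 4 = 0, and the invariant factors of ∂_3 are all 1, so H_2 ≅ 0.
  H_3: rank ker ∂_3 − rank ∂_4 = (5 − 4) − 0 = 1, and there is no ∂_4, so H_3 ≅ Z.

As a check, the Euler characteristic is 5 − 10 + 10 − 5 = 0, which agrees with 1 − 0 + 0 − 1 = 0.

H_0 = Z,  H_1 = 0,  H_2 = 0,  H_3 = Z.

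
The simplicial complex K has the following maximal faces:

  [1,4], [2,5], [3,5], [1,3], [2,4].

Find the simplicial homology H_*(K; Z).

H_0 ≅ Z,  H_1 ≅ Z.

Order the vertices as 1 < 2 < 3 < 4 < 5. Listing each simplex with vertices in this order, K has dimension 1 with simplices:

  0-simplices (5): [1], [2], [3], [4], [5]
  1-simplices (5): [1,3], [1,4], [2,4], [2,5], [3,5]

so the chain groups are C_0 ≅ Z^5, C_1 ≅ Z^5.

Boundary ∂_1: C_1 → C_0 sends each edge [p,q] (with p < q) to q − p.
This gives a 5×5 integer matrix of rank 4; reducing to Smith normal form yields diagonal entries (1,1,1,1).

From H_k ≅ ker(∂_k) / im(∂_{k+1}) we obtain:

  H_0: rank C_0 − rank ∂_1 = 5 − 4 = 1, and the invariant factors of ∂_1 are all 1, so H_0 = Z.
  H_1: rank ker ∂_1 − rank ∂_2 = (5 − 4) − 0 = 1, and there is no ∂_2, so H_1 = Z.

As a check, the Euler characteristic is 5 − 5 = 0, which agrees with 1 − 1 = 0.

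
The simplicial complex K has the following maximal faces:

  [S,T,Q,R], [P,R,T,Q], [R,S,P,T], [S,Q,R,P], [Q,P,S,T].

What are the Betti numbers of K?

Order the vertices as P < Q < R < S < T. Listing each simplex with vertices in this order, K has dimension 3 with simplices:

  0-simplices (5): P, Q, R, S, T
  1-simplices (10): PQ, PR, PS, PT, QR, QS, QT, RS, RT, ST
  2-simplices (10): PQR, PQS, PQT, PRS, PRT, PST, QRS, QRT, QST, RST
  3-simplices (5): PQRS, PQRT, PQST, PRST, QRST

giving chain groups C_0 ≅ Z^5, C_1 ≅ Z^10, C_2 ≅ Z^10, C_3 ≅ Z^5.

∂_1: C_1 → C_0 sends each edge [p,q] (with p < q) to q − p. For instance
  ∂PR = R − P.
This gives a 5×10 integer matrix of rank 4; reducing to Smith normal form yields diagonal entries (1,1,1,1).

Boundary ∂_2: C_2 → C_1 acts by ∂[p,q,r] = [q,r] − [p,r] + [p,q]. For instance
  ∂PRS = RS − PS + PR,
  ∂PST = ST − PT + PS.
The 10×10 boundary matrix has rank 6 and Smith normal form diag(1,1,1,1,1,1).

∂_3: C_3 → C_2 sends each 3-simplex σ to the alternating sum Σ_i (−1)^i (σ with its i-th vertex removed). For instance
  ∂PRST = RST − PST + PRT − PRS,
  ∂PQRT = QRT − PRT + PQT − PQR.
As a 10×5 matrix over Z this has rank 4, with invariant factors (1,1,1,1).

Reading off H_k = ker ∂_k / im ∂_{k+1}:

  H_0: rank C_0 − rank ∂_1 = 5 − 4 = 1, and the invariant factors of ∂_1 are all 1, so H_0 ≅ Z.
  H_1: rank ker ∂_1 − rank ∂_2 = (10 − 4) − 6 = 0, and the invariant factors of ∂_2 are all 1, so H_1 ≅ 0.
  H_2: rank ker ∂_2 − rank ∂_3 = (10 − 6) − 4 = 0, and the invariant factors of ∂_3 are all 1, so H_2 ≅ 0.
  H_3: rank ker ∂_3 − rank ∂_4 = (5 − 4) − 0 = 1, and there is no ∂_4, so H_3 ≅ Z.

As a check, the Euler characteristic is 5 − 10 + 10 − 5 = 0, which agrees with 1 − 0 + 0 − 1 = 0.
(K is a triangulation of the 3-sphere S^3.)

Hence the Betti numbers are b_0 = 1, b_1 = 0, b_2 = 0, b_3 = 1.

b_0 = 1, b_1 = 0, b_2 = 0, b_3 = 1.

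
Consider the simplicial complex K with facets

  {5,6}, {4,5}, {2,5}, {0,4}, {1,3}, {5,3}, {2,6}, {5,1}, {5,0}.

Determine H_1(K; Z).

H_1 ≅ Z^3.

Order the vertices as 0 < 1 < 2 < 3 < 4 < 5 < 6. Listing each simplex with vertices in this order, K has dimension 1 with simplices:

  0-simplices (7): [0], [1], [2], [3], [4], [5], [6]
  1-simplices (9): [0,4], [0,5], [1,3], [1,5], [2,5], [2,6], [3,5], [4,5], [5,6]

giving chain groups C_0 ≅ Z^7, C_1 ≅ Z^9.

The boundary map ∂_1: C_1 → C_0 maps an edge to its endpoints' difference, ∂[p,q] = q − p. For instance
  ∂[2,6] = [6] − [2].
As a 7×9 matrix over Z this has rank 6, with invariant factors (1,1,1,1,1,1).

Computing H_k = (kernel of ∂_k) / (image of ∂_{k+1}):

  H_1: rank ker ∂_1 − rank ∂_2 = (9 − 6) − 0 = 3, and there is no ∂_2, so H_1 = Z^3.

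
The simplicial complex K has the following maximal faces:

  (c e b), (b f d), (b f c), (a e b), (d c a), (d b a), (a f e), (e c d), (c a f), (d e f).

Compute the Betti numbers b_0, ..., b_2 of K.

K has 6 vertices, 15 edges, 10 triangles.
rank ∂_0 = 0, rank ∂_1 = 5 ⇒ b_0 = 6 − 0 − 5 = 1; all invariant factors of ∂_1 are 1 so no torsion. So H_0 ≅ Z.
rank ∂_1 = 5, rank ∂_2 = 10 ⇒ b_1 = 15 − 5 − 10 = 0; ∂_2 has invariant factor(s) [2] giving torsion. So H_1 ≅ Z/2.
rank ∂_2 = 10, rank ∂_3 = 0 ⇒ b_2 = 10 − 10 − 0 = 0. So H_2 ≅ 0.

b_0 = 1, b_1 = 0, b_2 = 0.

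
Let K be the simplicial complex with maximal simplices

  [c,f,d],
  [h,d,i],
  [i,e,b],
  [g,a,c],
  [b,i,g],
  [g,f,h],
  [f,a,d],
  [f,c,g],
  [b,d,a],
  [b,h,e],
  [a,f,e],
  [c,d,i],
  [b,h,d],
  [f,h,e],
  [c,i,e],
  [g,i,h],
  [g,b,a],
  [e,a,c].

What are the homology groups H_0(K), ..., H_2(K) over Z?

We work with the vertex ordering a < b < c < d < e < f < g < h < i. The simplices of K, each written with vertices in increasing order, are:

  0-simplices (9): a, b, c, d, e, f, g, h, i
  1-simplices (27): ab, ac, ad, ae, af, ag, bd, be, bg, bh, bi, cd, ce, cf, cg, ci, df, dh, di, ef, eh, ei, fg, fh, gh, gi, hi
  2-simplices (18): abd, abg, ace, acg, adf, aef, bdh, beh, bei, bgi, cdf, cdi, cei, cfg, dhi, efh, fgh, ghi

giving chain groups C_0 ≅ Z^9, C_1 ≅ Z^27, C_2 ≅ Z^18.

The boundary map ∂_1: C_1 → C_0 is given by ∂[p,q] = [q] − [p]. For instance
  ∂ef = f − e.
This gives a 9×27 integer matrix of rank 8; reducing to Smith normal form yields diagonal entries (1,1,1,1,1,1,1,1).

∂_2: C_2 → C_1 maps a triangle to the signed sum of its edges. For instance
  ∂cei = ei − ci + ce,
  ∂bdh = dh − bh + bd.
As a 27×18 matrix over Z this has rank 18, with invariant factors (1,1,1,1,1,1,1,1,1,1,1,1,1,1,1,1,1,2).

Reading off H_k = ker ∂_k / im ∂_{k+1}:

  H_0: rank C_0 − rank ∂_1 = 9 − 8 = 1, and the invariant factors of ∂_1 are all 1, so H_0 = Z.
  H_1: rank ker ∂_1 − rank ∂_2 = (27 − 8) − 18 = 1, and ∂_2 has invariant factor 2 > 1, so H_1 = Z × Z/2.
  H_2: rank ker ∂_2 − rank ∂_3 = (18 − 18) − 0 = 0, and there is no ∂_3, so H_2 = 0.

As a check, the Euler characteristic is 9 − 27 + 18 = 0, which agrees with 1 − 1 + 0 = 0.

H_0 ≅ Z,  H_1 ≅ Z × Z/2,  H_2 = 0.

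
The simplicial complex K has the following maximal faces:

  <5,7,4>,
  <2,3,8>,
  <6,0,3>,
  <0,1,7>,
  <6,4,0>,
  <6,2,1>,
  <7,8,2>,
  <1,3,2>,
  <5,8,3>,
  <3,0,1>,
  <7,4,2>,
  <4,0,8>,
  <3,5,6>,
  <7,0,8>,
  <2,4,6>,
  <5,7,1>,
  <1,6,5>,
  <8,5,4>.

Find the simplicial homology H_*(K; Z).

We work with the vertex ordering 0 < 1 < 2 < 3 < 4 < 5 < 6 < 7 < 8. The simplices of K, each written with vertices in increasing order, are:

  0-simplices (9): [0], [1], [2], [3], [4], [5], [6], [7], [8]
  1-simplices (27): (27 of them)
  2-simplices (18): [0,1,3], [0,1,7], [0,3,6], [0,4,6], [0,4,8], [0,7,8], [1,2,3], [1,2,6], [1,5,6], [1,5,7], [2,3,8], [2,4,6], [2,4,7], [2,7,8], [3,5,6], [3,5,8], [4,5,7], [4,5,8]

giving chain groups C_0 ≅ Z^9, C_1 ≅ Z^27, C_2 ≅ Z^18.

Boundary ∂_1: C_1 → C_0 maps an edge to its endpoints' difference, ∂[p,q] = q − p. For instance
  ∂[1,7] = [7] − [1].
This gives a 9×27 integer matrix of rank 8; reducing to Smith normal form yields diagonal entries (1,1,1,1,1,1,1,1).

∂_2: C_2 → C_1 maps a triangle to the signed sum of its edges. For instance
  ∂[0,7,8] = [7,8] − [0,8] + [0,7],
  ∂[1,5,6] = [5,6] − [1,6] + [1,5].
This gives a 27×18 integer matrix of rank 18; reducing to Smith normal form yields diagonal entries (1,1,1,1,1,1,1,1,1,1,1,1,1,1,1,1,1,2).

From H_k ≅ ker(∂_k) / im(∂_{k+1}) we obtain:

  H_0: rank C_0 − rank ∂_1 = 9 − 8 = 1, and the invariant factors of ∂_1 are all 1, so H_0 = Z.
  H_1: rank ker ∂_1 − rank ∂_2 = (27 − 8) − 18 = 1, and ∂_2 has invariant factor 2 > 1, so H_1 = Z ⊕ Z/2Z.
  H_2: rank ker ∂_2 − rank ∂_3 = (18 − 18) − 0 = 0, and there is no ∂_3, so H_2 = 0.

(K is a triangulation of the Klein bottle.)

H_0 ≅ Z,  H_1 ≅ Z ⊕ Z/2Z,  H_2 = 0.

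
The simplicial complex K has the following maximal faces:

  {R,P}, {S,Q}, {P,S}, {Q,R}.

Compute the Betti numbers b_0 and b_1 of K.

Order the vertices as P < Q < R < S. Listing each simplex with vertices in this order, K has dimension 1 with simplices:

  0-simplices (4): P, Q, R, S
  1-simplices (4): PR, PS, QR, QS

Hence C_0 ≅ Z^4, C_1 ≅ Z^4.

The boundary map ∂_1: C_1 → C_0 maps an edge to its endpoints' difference, ∂[p,q] = q − p.
The resulting 4×4 matrix has rank 3, and its Smith normal form has invariant factors (1,1,1).

From H_k ≅ ker(∂_k) / im(∂_{k+1}) we obtain:

  H_0: rank C_0 − rank ∂_1 = 4 − 3 = 1, and the invariant factors of ∂_1 are all 1, so H_0 ≅ Z.
  H_1: rank ker ∂_1 − rank ∂_2 = (4 − 3) − 0 = 1, and there is no ∂_2, so H_1 ≅ Z.

(K is a triangulation of the circle S^1.)

Hence the Betti numbers are b_0 = 1, b_1 = 1.

b_0 = 1, b_1 = 1.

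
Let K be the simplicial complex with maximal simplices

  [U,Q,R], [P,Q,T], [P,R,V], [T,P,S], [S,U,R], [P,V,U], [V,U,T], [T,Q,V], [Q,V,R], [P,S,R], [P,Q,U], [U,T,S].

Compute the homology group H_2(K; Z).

H_2 = 0.

K has 7 vertices, 18 edges, 12 triangles.
rank ∂_2 = 12, rank ∂_3 = 0 ⇒ b_2 = 12 − 12 − 0 = 0. So H_2 ≅ 0.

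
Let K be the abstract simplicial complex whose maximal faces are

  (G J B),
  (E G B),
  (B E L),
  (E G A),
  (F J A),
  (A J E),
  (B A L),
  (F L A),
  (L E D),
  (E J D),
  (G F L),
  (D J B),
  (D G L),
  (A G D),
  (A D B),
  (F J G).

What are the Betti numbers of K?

b_0 = 1, b_1 = 2, b_2 = 1.

Order the vertices as A < B < D < E < F < G < J < L. Listing each simplex with vertices in this order, K has dimension 2 with simplices:

  0-simplices (8): A, B, D, E, F, G, J, L
  1-simplices (24): AB, AD, AE, AF, AG, AJ, AL, BD, BE, BG, BJ, BL, DE, DG, DJ, DL, EG, EJ, EL, FG, FJ, FL, GJ, GL
  2-simplices (16): ABD, ABL, ADG, AEG, AEJ, AFJ, AFL, BDJ, BEG, BEL, BGJ, DEJ, DEL, DGL, FGJ, FGL

giving chain groups C_0 ≅ Z^8, C_1 ≅ Z^24, C_2 ≅ Z^16.

∂_1: C_1 → C_0 maps an edge to its endpoints' difference, ∂[p,q] = q − p. For instance
  ∂EL = L − E.
The resulting 8×24 matrix has rank 7, and its Smith normal form has invariant factors (1,1,1,1,1,1,1).

Boundary ∂_2: C_2 → C_1 acts by ∂[p,q,r] = [q,r] − [p,r] + [p,q]. For instance
  ∂BGJ = GJ − BJ + BG,
  ∂ADG = DG − AG + AD.
As a 24×16 matrix over Z this has rank 15, with invariant factors (1,1,1,1,1,1,1,1,1,1,1,1,1,1,1).

Now H_k = ker ∂_k / im ∂_{k+1}, so:

  H_0: rank C_0 − rank ∂_1 = 8 − 7 = 1, and the invariant factors of ∂_1 are all 1, so H_0 ≅ Z.
  H_1: rank ker ∂_1 − rank ∂_2 = (24 − 7) − 15 = 2, and the invariant factors of ∂_2 are all 1, so H_1 ≅ Z^2.
  H_2: rank ker ∂_2 − rank ∂_3 = (16 − 15) − 0 = 1, and there is no ∂_3, so H_2 ≅ Z.

Hence the Betti numbers are b_0 = 1, b_1 = 2, b_2 = 1.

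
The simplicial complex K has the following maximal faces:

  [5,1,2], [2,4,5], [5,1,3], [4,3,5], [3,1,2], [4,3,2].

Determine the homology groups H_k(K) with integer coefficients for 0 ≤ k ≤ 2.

K has 5 vertices, 9 edges, 6 triangles.
rank ∂_0 = 0, rank ∂_1 = 4 ⇒ b_0 = 5 − 0 − 4 = 1; all invariant factors of ∂_1 are 1 so no torsion. So H_0 = Z.
rank ∂_1 = 4, rank ∂_2 = 5 ⇒ b_1 = 9 − 4 − 5 = 0; all invariant factors of ∂_2 are 1 so no torsion. So H_1 = 0.
rank ∂_2 = 5, rank ∂_3 = 0 ⇒ b_2 = 6 − 5 − 0 = 1. So H_2 = Z.

H_0 = Z,  H_1 = 0,  H_2 = Z.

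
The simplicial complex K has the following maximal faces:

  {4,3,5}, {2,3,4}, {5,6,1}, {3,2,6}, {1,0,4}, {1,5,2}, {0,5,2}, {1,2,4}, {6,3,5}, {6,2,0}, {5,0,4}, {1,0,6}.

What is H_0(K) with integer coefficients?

We work with the vertex ordering 0 < 1 < 2 < 3 < 4 < 5 < 6. The simplices of K, each written with vertices in increasing order, are:

  0-simplices (7): [0], [1], [2], [3], [4], [5], [6]
  1-simplices (18): [0,1], [0,2], [0,4], [0,5], [0,6], [1,2], [1,4], [1,5], [1,6], [2,3], [2,4], [2,5], [2,6], [3,4], [3,5], [3,6], [4,5], [5,6]
  2-simplices (12): [0,1,4], [0,1,6], [0,2,5], [0,2,6], [0,4,5], [1,2,4], [1,2,5], [1,5,6], [2,3,4], [2,3,6], [3,4,5], [3,5,6]

so the chain groups are C_0 ≅ Z^7, C_1 ≅ Z^18, C_2 ≅ Z^12.

The boundary map ∂_1: C_1 → C_0 maps an edge to its endpoints' difference, ∂[p,q] = q − p. For instance
  ∂[5,6] = [6] − [5].
This gives a 7×18 integer matrix of rank 6; reducing to Smith normal form yields diagonal entries (1,1,1,1,1,1).

∂_2: C_2 → C_1 acts by ∂[p,q,r] = [q,r] − [p,r] + [p,q]. For instance
  ∂[0,2,5] = [2,5] − [0,5] + [0,2],
  ∂[0,1,6] = [1,6] − [0,6] + [0,1].
This gives a 18×12 integer matrix of rank 12; reducing to Smith normal form yields diagonal entries (1,1,1,1,1,1,1,1,1,1,1,2).

Now H_k = ker ∂_k / im ∂_{k+1}, so:

  H_0: rank C_0 − rank ∂_1 = 7 − 6 = 1, and the invariant factors of ∂_1 are all 1, so H_0 = Z.

(K is a triangulation of the real projective plane RP^2.)

H_0 ≅ Z.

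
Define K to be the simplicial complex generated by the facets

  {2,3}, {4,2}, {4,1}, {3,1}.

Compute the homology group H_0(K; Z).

Take the total order 1 < 2 < 3 < 4 on the vertex set. Then K (dimension 1) consists of the simplices:

  0-simplices (4): [1], [2], [3], [4]
  1-simplices (4): [1,3], [1,4], [2,3], [2,4]

Hence C_0 ≅ Z^4, C_1 ≅ Z^4.

The boundary map ∂_1: C_1 → C_0 sends each edge [p,q] (with p < q) to q − p. For instance
  ∂[2,3] = [3] − [2].
The 4×4 boundary matrix has rank 3 and Smith normal form diag(1,1,1).

Reading off H_k = ker ∂_k / im ∂_{k+1}:

  H_0: rank C_0 − rank ∂_1 = 4 − 3 = 1, and the invariant factors of ∂_1 are all 1, so H_0 ≅ Z.

(K is a triangulation of the circle S^1.)

H_0 ≅ Z.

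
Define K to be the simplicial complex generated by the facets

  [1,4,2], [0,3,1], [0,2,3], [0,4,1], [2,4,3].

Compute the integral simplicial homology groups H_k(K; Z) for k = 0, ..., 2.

H_0 ≅ Z,  H_1 ≅ Z,  H_2 = 0.

Fix the vertex order 0 < 1 < 2 < 3 < 4 and write every simplex with vertices in increasing order. Then dim K = 2 and the simplices of K are:

  0-simplices (5): [0], [1], [2], [3], [4]
  1-simplices (10): [0,1], [0,2], [0,3], [0,4], [1,2], [1,3], [1,4], [2,3], [2,4], [3,4]
  2-simplices (5): [0,1,3], [0,1,4], [0,2,3], [1,2,4], [2,3,4]

giving chain groups C_0 ≅ Z^5, C_1 ≅ Z^10, C_2 ≅ Z^5.

Boundary ∂_1: C_1 → C_0 maps an edge to its endpoints' difference, ∂[p,q] = q − p. For instance
  ∂[3,4] = [4] − [3].
This gives a 5×10 integer matrix of rank 4; reducing to Smith normal form yields diagonal entries (1,1,1,1).

The boundary map ∂_2: C_2 → C_1 sends each 2-simplex [p,q,r] to [q,r] − [p,r] + [p,q]. For instance
  ∂[2,3,4] = [3,4] − [2,4] + [2,3],
  ∂[0,1,3] = [1,3] − [0,3] + [0,1].
The 10×5 boundary matrix has rank 5 and Smith normal form diag(1,1,1,1,1).

Now H_k = ker ∂_k / im ∂_{k+1}, so:

  H_0: rank C_0 − rank ∂_1 = 5 − 4 = 1, and the invariant factors of ∂_1 are all 1, so H_0 ≅ Z.
  H_1: rank ker ∂_1 − rank ∂_2 = (10 − 4) − 5 = 1, and the invariant factors of ∂_2 are all 1, so H_1 ≅ Z.
  H_2: rank ker ∂_2 − rank ∂_3 = (5 − 5) − 0 = 0, and there is no ∂_3, so H_2 ≅ 0.

As a check, the Euler characteristic is 5 − 10 + 5 = 0, which agrees with 1 − 1 + 0 = 0.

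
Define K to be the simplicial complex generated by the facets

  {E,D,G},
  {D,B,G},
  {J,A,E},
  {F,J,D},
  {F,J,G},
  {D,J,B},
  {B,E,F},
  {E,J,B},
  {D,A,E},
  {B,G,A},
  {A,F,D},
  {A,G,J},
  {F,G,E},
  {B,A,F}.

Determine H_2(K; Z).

Take the total order A < B < D < E < F < G < J on the vertex set. Then K (dimension 2) consists of the simplices:

  0-simplices (7): A, B, D, E, F, G, J
  1-simplices (21): AB, AD, AE, AF, AG, AJ, BD, BE, BF, BG, BJ, DE, DF, DG, DJ, EF, EG, EJ, FG, FJ, GJ
  2-simplices (14): ABF, ABG, ADE, ADF, AEJ, AGJ, BDG, BDJ, BEF, BEJ, DEG, DFJ, EFG, FGJ

so the chain groups are C_0 ≅ Z^7, C_1 ≅ Z^21, C_2 ≅ Z^14.

∂_1: C_1 → C_0 maps an edge to its endpoints' difference, ∂[p,q] = q − p.
This gives a 7×21 integer matrix of rank 6; reducing to Smith normal form yields diagonal entries (1,1,1,1,1,1).

The boundary map ∂_2: C_2 → C_1 sends each 2-simplex [p,q,r] to [q,r] − [p,r] + [p,q]. For instance
  ∂AGJ = GJ − AJ + AG,
  ∂ADF = DF − AF + AD.
This gives a 21×14 integer matrix of rank 13; reducing to Smith normal form yields diagonal entries (1,1,1,1,1,1,1,1,1,1,1,1,1).

Computing H_k = (kernel of ∂_k) / (image of ∂_{k+1}):

  H_2: rank ker ∂_2 − rank ∂_3 = (14 − 13) − 0 = 1, and there is no ∂_3, so H_2 ≅ Z.

(K is a triangulation of the torus T^2.)

H_2 ≅ Z.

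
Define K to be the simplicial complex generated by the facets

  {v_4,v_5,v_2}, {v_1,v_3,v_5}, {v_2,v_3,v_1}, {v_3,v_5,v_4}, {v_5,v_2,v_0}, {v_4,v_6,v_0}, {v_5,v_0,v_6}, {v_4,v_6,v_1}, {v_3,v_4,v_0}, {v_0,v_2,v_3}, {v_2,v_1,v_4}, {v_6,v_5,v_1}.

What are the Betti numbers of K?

K has 7 vertices, 18 edges, 12 triangles.
rank ∂_0 = 0, rank ∂_1 = 6 ⇒ b_0 = 7 − 0 − 6 = 1; all invariant factors of ∂_1 are 1 so no torsion. So H_0 = Z.
rank ∂_1 = 6, rank ∂_2 = 12 ⇒ b_1 = 18 − 6 − 12 = 0; ∂_2 has invariant factor(s) [2] giving torsion. So H_1 = Z/2Z.
rank ∂_2 = 12, rank ∂_3 = 0 ⇒ b_2 = 12 − 12 − 0 = 0. So H_2 = 0.

b_0 = 1, b_1 = 0, b_2 = 0.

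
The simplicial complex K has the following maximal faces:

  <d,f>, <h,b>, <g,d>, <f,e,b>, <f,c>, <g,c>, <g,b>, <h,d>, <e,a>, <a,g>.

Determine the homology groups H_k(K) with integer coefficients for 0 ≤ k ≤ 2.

We work with the vertex ordering a < b < c < d < e < f < g < h. The simplices of K, each written with vertices in increasing order, are:

  0-simplices (8): a, b, c, d, e, f, g, h
  1-simplices (12): ae, ag, be, bf, bg, bh, cf, cg, df, dg, dh, ef
  2-simplices (1): bef

Hence C_0 ≅ Z^8, C_1 ≅ Z^12, C_2 ≅ Z^1.

∂_1: C_1 → C_0 is given by ∂[p,q] = [q] − [p]. For instance
  ∂df = f − d.
As a 8×12 matrix over Z this has rank 7, with invariant factors (1,1,1,1,1,1,1).

The boundary map ∂_2: C_2 → C_1 maps a triangle to the signed sum of its edges. For instance
  ∂bef = ef − bf + be.
This gives a 12×1 integer matrix of rank 1; reducing to Smith normal form yields diagonal entries (1).

Reading off H_k = ker ∂_k / im ∂_{k+1}:

  H_0: rank C_0 − rank ∂_1 = 8 − 7 = 1, and the invariant factors of ∂_1 are all 1, so H_0 = Z.
  H_1: rank ker ∂_1 − rank ∂_2 = (12 − 7) − 1 = 4, and the invariant factors of ∂_2 are all 1, so H_1 = Z^4.
  H_2: rank ker ∂_2 − rank ∂_3 = (1 − 1) − 0 = 0, and there is no ∂_3, so H_2 = 0.

H_0 = Z,  H_1 = Z^4,  H_2 = 0.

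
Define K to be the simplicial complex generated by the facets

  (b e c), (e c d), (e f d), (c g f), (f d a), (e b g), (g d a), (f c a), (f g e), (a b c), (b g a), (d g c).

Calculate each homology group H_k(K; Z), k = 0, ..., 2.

H_0 ≅ Z,  H_1 ≅ Z_2,  H_2 = 0.

We work with the vertex ordering a < b < c < d < e < f < g. The simplices of K, each written with vertices in increasing order, are:

  0-simplices (7): a, b, c, d, e, f, g
  1-simplices (18): ab, ac, ad, af, ag, bc, be, bg, cd, ce, cf, cg, de, df, dg, ef, eg, fg
  2-simplices (12): abc, abg, acf, adf, adg, bce, beg, cde, cdg, cfg, def, efg

Hence C_0 ≅ Z^7, C_1 ≅ Z^18, C_2 ≅ Z^12.

Boundary ∂_1: C_1 → C_0 sends each edge [p,q] (with p < q) to q − p. For instance
  ∂ag = g − a.
As a 7×18 matrix over Z this has rank 6, with invariant factors (1,1,1,1,1,1).

The boundary map ∂_2: C_2 → C_1 sends each 2-simplex [p,q,r] to [q,r] − [p,r] + [p,q]. For instance
  ∂abc = bc − ac + ab,
  ∂beg = eg − bg + be.
The 18×12 boundary matrix has rank 12 and Smith normal form diag(1,1,1,1,1,1,1,1,1,1,1,2).

Computing H_k = (kernel of ∂_k) / (image of ∂_{k+1}):

  H_0: rank C_0 − rank ∂_1 = 7 − 6 = 1, and the invariant factors of ∂_1 are all 1, so H_0 = Z.
  H_1: rank ker ∂_1 − rank ∂_2 = (18 − 6) − 12 = 0, and ∂_2 has invariant factor 2 > 1, so H_1 = Z_2.
  H_2: rank ker ∂_2 − rank ∂_3 = (12 − 12) − 0 = 0, and there is no ∂_3, so H_2 = 0.

As a check, the Euler characteristic is 7 − 18 + 12 = 1, which agrees with 1 − 0 + 0 = 1.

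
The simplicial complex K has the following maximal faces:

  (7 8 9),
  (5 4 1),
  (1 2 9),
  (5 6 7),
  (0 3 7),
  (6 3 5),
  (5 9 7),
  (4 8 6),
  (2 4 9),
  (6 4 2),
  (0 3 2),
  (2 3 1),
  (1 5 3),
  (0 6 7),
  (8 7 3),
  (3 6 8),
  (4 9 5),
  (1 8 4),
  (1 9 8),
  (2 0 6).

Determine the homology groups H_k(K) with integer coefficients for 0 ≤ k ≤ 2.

Fix the vertex order 0 < 1 < 2 < 3 < 4 < 5 < 6 < 7 < 8 < 9 and write every simplex with vertices in increasing order. Then dim K = 2 and the simplices of K are:

  0-simplices (10): [0], [1], [2], [3], [4], [5], [6], [7], [8], [9]
  1-simplices (30): (30 of them)
  2-simplices (20): (20 of them)

so the chain groups are C_0 ≅ Z^10, C_1 ≅ Z^30, C_2 ≅ Z^20.

Boundary ∂_1: C_1 → C_0 is given by ∂[p,q] = [q] − [p]. For instance
  ∂[1,2] = [2] − [1].
The 10×30 boundary matrix has rank 9 and Smith normal form diag(1,1,1,1,1,1,1,1,1).

∂_2: C_2 → C_1 maps a triangle to the signed sum of its edges. For instance
  ∂[2,4,9] = [4,9] − [2,9] + [2,4],
  ∂[4,6,8] = [6,8] − [4,8] + [4,6].
The resulting 30×20 matrix has rank 20, and its Smith normal form has invariant factors (1,1,1,1,1,1,1,1,1,1,1,1,1,1,1,1,1,1,1,2).

From H_k ≅ ker(∂_k) / im(∂_{k+1}) we obtain:

  H_0: rank C_0 − rank ∂_1 = 10 − 9 = 1, and the invariant factors of ∂_1 are all 1, so H_0 ≅ Z.
  H_1: rank ker ∂_1 − rank ∂_2 = (30 − 9) − 20 = 1, and ∂_2 has invariant factor 2 > 1, so H_1 ≅ Z ⊕ Z/2.
  H_2: rank ker ∂_2 − rank ∂_3 = (20 − 20) − 0 = 0, and there is no ∂_3, so H_2 ≅ 0.

As a check, the Euler characteristic is 10 − 30 + 20 = 0, which agrees with 1 − 1 + 0 = 0.
(K is a triangulation of the Klein bottle.)

H_0 = Z,  H_1 = Z ⊕ Z/2,  H_2 = 0.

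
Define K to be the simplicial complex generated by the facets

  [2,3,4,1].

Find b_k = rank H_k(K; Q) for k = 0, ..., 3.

Fix the vertex order 1 < 2 < 3 < 4 and write every simplex with vertices in increasing order. Then dim K = 3 and the simplices of K are:

  0-simplices (4): [1], [2], [3], [4]
  1-simplices (6): [1,2], [1,3], [1,4], [2,3], [2,4], [3,4]
  2-simplices (4): [1,2,3], [1,2,4], [1,3,4], [2,3,4]
  3-simplices (1): [1,2,3,4]

Hence C_0 ≅ Z^4, C_1 ≅ Z^6, C_2 ≅ Z^4, C_3 ≅ Z^1.

Boundary ∂_1: C_1 → C_0 sends each edge [p,q] (with p < q) to q − p.
This gives a 4×6 integer matrix of rank 3; reducing to Smith normal form yields diagonal entries (1,1,1).

Boundary ∂_2: C_2 → C_1 maps a triangle to the signed sum of its edges. For instance
  ∂[2,3,4] = [3,4] − [2,4] + [2,3],
  ∂[1,2,3] = [2,3] − [1,3] + [1,2].
The resulting 6×4 matrix has rank 3, and its Smith normal form has invariant factors (1,1,1).

∂_3: C_3 → C_2 sends each 3-simplex σ to the alternating sum Σ_i (−1)^i (σ with its i-th vertex removed). For instance
  ∂[1,2,3,4] = [2,3,4] − [1,3,4] + [1,2,4] − [1,2,3].
As a 4×1 matrix over Z this has rank 1, with invariant factors (1).

From H_k ≅ ker(∂_k) / im(∂_{k+1}) we obtain:

  H_0: rank C_0 − rank ∂_1 = 4 − 3 = 1, and the invariant factors of ∂_1 are all 1, so H_0 = Z.
  H_1: rank ker ∂_1 − rank ∂_2 = (6 − 3) − 3 = 0, and the invariant factors of ∂_2 are all 1, so H_1 = 0.
  H_2: rank ker ∂_2 − rank ∂_3 = (4 − 3) − 1 = 0, and the invariant factors of ∂_3 are all 1, so H_2 = 0.
  H_3: rank ker ∂_3 − rank ∂_4 = (1 − 1) − 0 = 0, and there is no ∂_4, so H_3 = 0.

(K is a triangulation of the 3-simplex.)

Hence the Betti numbers are b_0 = 1, b_1 = 0, b_2 = 0, b_3 = 0.

b_0 = 1, b_1 = 0, b_2 = 0, b_3 = 0.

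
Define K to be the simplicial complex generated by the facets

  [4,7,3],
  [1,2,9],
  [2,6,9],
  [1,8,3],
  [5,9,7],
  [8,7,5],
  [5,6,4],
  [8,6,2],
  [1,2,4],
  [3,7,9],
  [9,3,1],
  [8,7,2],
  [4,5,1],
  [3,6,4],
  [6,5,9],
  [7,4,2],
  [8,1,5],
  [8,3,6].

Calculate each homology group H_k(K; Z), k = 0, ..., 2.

Order the vertices as 1 < 2 < 3 < 4 < 5 < 6 < 7 < 8 < 9. Listing each simplex with vertices in this order, K has dimension 2 with simplices:

  0-simplices (9): [1], [2], [3], [4], [5], [6], [7], [8], [9]
  1-simplices (27): (27 of them)
  2-simplices (18): [1,2,4], [1,2,9], [1,3,8], [1,3,9], [1,4,5], [1,5,8], [2,4,7], [2,6,8], [2,6,9], [2,7,8], [3,4,6], [3,4,7], [3,6,8], [3,7,9], [4,5,6], [5,6,9], [5,7,8], [5,7,9]

so the chain groups are C_0 ≅ Z^9, C_1 ≅ Z^27, C_2 ≅ Z^18.

Boundary ∂_1: C_1 → C_0 maps an edge to its endpoints' difference, ∂[p,q] = q − p.
This gives a 9×27 integer matrix of rank 8; reducing to Smith normal form yields diagonal entries (1,1,1,1,1,1,1,1).

Boundary ∂_2: C_2 → C_1 acts by ∂[p,q,r] = [q,r] − [p,r] + [p,q]. For instance
  ∂[2,4,7] = [4,7] − [2,7] + [2,4],
  ∂[1,3,9] = [3,9] − [1,9] + [1,3].
As a 27×18 matrix over Z this has rank 17, with invariant factors (1,1,1,1,1,1,1,1,1,1,1,1,1,1,1,1,1).

From H_k ≅ ker(∂_k) / im(∂_{k+1}) we obtain:

  H_0: rank C_0 − rank ∂_1 = 9 − 8 = 1, and the invariant factors of ∂_1 are all 1, so H_0 ≅ Z.
  H_1: rank ker ∂_1 − rank ∂_2 = (27 − 8) − 17 = 2, and the invariant factors of ∂_2 are all 1, so H_1 ≅ Z^2.
  H_2: rank ker ∂_2 − rank ∂_3 = (18 − 17) − 0 = 1, and there is no ∂_3, so H_2 ≅ Z.

As a check, the Euler characteristic is 9 − 27 + 18 = 0, which agrees with 1 − 2 + 1 = 0.

H_0 = Z,  H_1 = Z^2,  H_2 = Z.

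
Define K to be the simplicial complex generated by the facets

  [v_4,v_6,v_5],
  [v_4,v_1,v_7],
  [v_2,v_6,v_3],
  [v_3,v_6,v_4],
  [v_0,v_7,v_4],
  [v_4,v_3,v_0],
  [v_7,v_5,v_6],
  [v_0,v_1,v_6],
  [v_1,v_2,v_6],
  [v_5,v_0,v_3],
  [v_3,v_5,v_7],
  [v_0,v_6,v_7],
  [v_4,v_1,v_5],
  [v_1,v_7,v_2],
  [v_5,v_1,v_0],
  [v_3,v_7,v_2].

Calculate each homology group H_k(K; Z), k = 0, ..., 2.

Take the total order v_0 < v_1 < v_2 < v_3 < v_4 < v_5 < v_6 < v_7 on the vertex set. Then K (dimension 2) consists of the simplices:

  0-simplices (8): [v_0], [v_1], [v_2], [v_3], [v_4], [v_5], [v_6], [v_7]
  1-simplices (24): (24 of them)
  2-simplices (16): (16 of them)

Hence C_0 ≅ Z^8, C_1 ≅ Z^24, C_2 ≅ Z^16.

Boundary ∂_1: C_1 → C_0 is given by ∂[p,q] = [q] − [p].
This gives a 8×24 integer matrix of rank 7; reducing to Smith normal form yields diagonal entries (1,1,1,1,1,1,1).

Boundary ∂_2: C_2 → C_1 acts by ∂[p,q,r] = [q,r] − [p,r] + [p,q]. For instance
  ∂[v_4,v_5,v_6] = [v_5,v_6] − [v_4,v_6] + [v_4,v_5],
  ∂[v_3,v_5,v_7] = [v_5,v_7] − [v_3,v_7] + [v_3,v_5].
The resulting 24×16 matrix has rank 15, and its Smith normal form has invariant factors (1,1,1,1,1,1,1,1,1,1,1,1,1,1,1).

From H_k ≅ ker(∂_k) / im(∂_{k+1}) we obtain:

  H_0: rank C_0 − rank ∂_1 = 8 − 7 = 1, and the invariant factors of ∂_1 are all 1, so H_0 ≅ Z.
  H_1: rank ker ∂_1 − rank ∂_2 = (24 − 7) − 15 = 2, and the invariant factors of ∂_2 are all 1, so H_1 ≅ Z^2.
  H_2: rank ker ∂_2 − rank ∂_3 = (16 − 15) − 0 = 1, and there is no ∂_3, so H_2 ≅ Z.

(K is a triangulation of the torus T^2.)

H_0 ≅ Z,  H_1 ≅ Z^2,  H_2 ≅ Z.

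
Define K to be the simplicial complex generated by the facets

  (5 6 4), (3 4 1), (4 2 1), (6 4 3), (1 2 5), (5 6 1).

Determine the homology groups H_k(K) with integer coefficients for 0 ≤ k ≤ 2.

H_0 = Z,  H_1 = Z,  H_2 = 0.

K has 6 vertices, 12 edges, 6 triangles.
rank ∂_0 = 0, rank ∂_1 = 5 ⇒ b_0 = 6 − 0 − 5 = 1; all invariant factors of ∂_1 are 1 so no torsion. So H_0 = Z.
rank ∂_1 = 5, rank ∂_2 = 6 ⇒ b_1 = 12 − 5 − 6 = 1; all invariant factors of ∂_2 are 1 so no torsion. So H_1 = Z.
rank ∂_2 = 6, rank ∂_3 = 0 ⇒ b_2 = 6 − 6 − 0 = 0. So H_2 = 0.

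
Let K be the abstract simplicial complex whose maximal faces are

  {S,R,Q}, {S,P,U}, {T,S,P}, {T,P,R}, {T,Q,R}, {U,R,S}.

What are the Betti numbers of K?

Order the vertices as P < Q < R < S < T < U. Listing each simplex with vertices in this order, K has dimension 2 with simplices:

  0-simplices (6): P, Q, R, S, T, U
  1-simplices (12): PR, PS, PT, PU, QR, QS, QT, RS, RT, RU, ST, SU
  2-simplices (6): PRT, PST, PSU, QRS, QRT, RSU

so the chain groups are C_0 ≅ Z^6, C_1 ≅ Z^12, C_2 ≅ Z^6.

The boundary map ∂_1: C_1 → C_0 maps an edge to its endpoints' difference, ∂[p,q] = q − p. For instance
  ∂PT = T − P.
The 6×12 boundary matrix has rank 5 and Smith normal form diag(1,1,1,1,1).

Boundary ∂_2: C_2 → C_1 sends each 2-simplex [p,q,r] to [q,r] − [p,r] + [p,q]. For instance
  ∂QRS = RS − QS + QR,
  ∂RSU = SU − RU + RS.
This gives a 12×6 integer matrix of rank 6; reducing to Smith normal form yields diagonal entries (1,1,1,1,1,1).

Reading off H_k = ker ∂_k / im ∂_{k+1}:

  H_0: rank C_0 − rank ∂_1 = 6 − 5 = 1, and the invariant factors of ∂_1 are all 1, so H_0 ≅ Z.
  H_1: rank ker ∂_1 − rank ∂_2 = (12 − 5) − 6 = 1, and the invariant factors of ∂_2 are all 1, so H_1 ≅ Z.
  H_2: rank ker ∂_2 − rank ∂_3 = (6 − 6) − 0 = 0, and there is no ∂_3, so H_2 ≅ 0.

(K is a triangulation of the cylinder S^1 x I.)

Hence the Betti numbers are b_0 = 1, b_1 = 1, b_2 = 0.

b_0 = 1, b_1 = 1, b_2 = 0.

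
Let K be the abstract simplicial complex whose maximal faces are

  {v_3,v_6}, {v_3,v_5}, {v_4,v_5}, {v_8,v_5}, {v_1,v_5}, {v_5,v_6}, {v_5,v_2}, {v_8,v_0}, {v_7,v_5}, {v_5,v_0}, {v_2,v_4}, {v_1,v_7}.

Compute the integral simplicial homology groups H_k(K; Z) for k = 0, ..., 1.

K has 9 vertices, 12 edges.
rank ∂_0 = 0, rank ∂_1 = 8 ⇒ b_0 = 9 − 0 − 8 = 1; all invariant factors of ∂_1 are 1 so no torsion. So H_0 ≅ Z.
rank ∂_1 = 8, rank ∂_2 = 0 ⇒ b_1 = 12 − 8 − 0 = 4. So H_1 ≅ Z^4.

H_0 = Z,  H_1 = Z^4.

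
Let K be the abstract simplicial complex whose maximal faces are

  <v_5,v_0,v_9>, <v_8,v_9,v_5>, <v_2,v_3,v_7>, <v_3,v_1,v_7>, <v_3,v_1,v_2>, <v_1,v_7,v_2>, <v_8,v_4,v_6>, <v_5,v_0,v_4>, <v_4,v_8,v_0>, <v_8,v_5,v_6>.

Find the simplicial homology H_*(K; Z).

K has 10 vertices, 18 edges, 10 triangles.
rank ∂_0 = 0, rank ∂_1 = 8 ⇒ b_0 = 10 − 0 − 8 = 2; all invariant factors of ∂_1 are 1 so no torsion. So H_0 ≅ Z^2.
rank ∂_1 = 8, rank ∂_2 = 9 ⇒ b_1 = 18 − 8 − 9 = 1; all invariant factors of ∂_2 are 1 so no torsion. So H_1 ≅ Z.
rank ∂_2 = 9, rank ∂_3 = 0 ⇒ b_2 = 10 − 9 − 0 = 1. So H_2 ≅ Z.

H_0 ≅ Z^2,  H_1 ≅ Z,  H_2 ≅ Z.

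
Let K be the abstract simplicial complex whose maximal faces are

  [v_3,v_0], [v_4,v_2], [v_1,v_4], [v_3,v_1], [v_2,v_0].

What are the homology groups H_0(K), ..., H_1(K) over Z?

Fix the vertex order v_0 < v_1 < v_2 < v_3 < v_4 and write every simplex with vertices in increasing order. Then dim K = 1 and the simplices of K are:

  0-simplices (5): [v_0], [v_1], [v_2], [v_3], [v_4]
  1-simplices (5): [v_0,v_2], [v_0,v_3], [v_1,v_3], [v_1,v_4], [v_2,v_4]

Hence C_0 ≅ Z^5, C_1 ≅ Z^5.

The boundary map ∂_1: C_1 → C_0 sends each edge [p,q] (with p < q) to q − p.
The 5×5 boundary matrix has rank 4 and Smith normal form diag(1,1,1,1).

From H_k ≅ ker(∂_k) / im(∂_{k+1}) we obtain:

  H_0: rank C_0 − rank ∂_1 = 5 − 4 = 1, and the invariant factors of ∂_1 are all 1, so H_0 ≅ Z.
  H_1: rank ker ∂_1 − rank ∂_2 = (5 − 4) − 0 = 1, and there is no ∂_2, so H_1 ≅ Z.

H_0 ≅ Z,  H_1 ≅ Z.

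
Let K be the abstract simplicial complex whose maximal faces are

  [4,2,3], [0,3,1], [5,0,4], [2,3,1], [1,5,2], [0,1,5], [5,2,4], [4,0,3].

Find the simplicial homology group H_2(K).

Fix the vertex order 0 < 1 < 2 < 3 < 4 < 5 and write every simplex with vertices in increasing order. Then dim K = 2 and the simplices of K are:

  0-simplices (6): [0], [1], [2], [3], [4], [5]
  1-simplices (12): [0,1], [0,3], [0,4], [0,5], [1,2], [1,3], [1,5], [2,3], [2,4], [2,5], [3,4], [4,5]
  2-simplices (8): [0,1,3], [0,1,5], [0,3,4], [0,4,5], [1,2,3], [1,2,5], [2,3,4], [2,4,5]

so the chain groups are C_0 ≅ Z^6, C_1 ≅ Z^12, C_2 ≅ Z^8.

∂_1: C_1 → C_0 is given by ∂[p,q] = [q] − [p].
This gives a 6×12 integer matrix of rank 5; reducing to Smith normal form yields diagonal entries (1,1,1,1,1).

∂_2: C_2 → C_1 maps a triangle to the signed sum of its edges. For instance
  ∂[2,3,4] = [3,4] − [2,4] + [2,3],
  ∂[1,2,3] = [2,3] − [1,3] + [1,2].
As a 12×8 matrix over Z this has rank 7, with invariant factors (1,1,1,1,1,1,1).

Now H_k = ker ∂_k / im ∂_{k+1}, so:

  H_2: rank ker ∂_2 − rank ∂_3 = (8 − 7) − 0 = 1, and there is no ∂_3, so H_2 = Z.

H_2 ≅ Z.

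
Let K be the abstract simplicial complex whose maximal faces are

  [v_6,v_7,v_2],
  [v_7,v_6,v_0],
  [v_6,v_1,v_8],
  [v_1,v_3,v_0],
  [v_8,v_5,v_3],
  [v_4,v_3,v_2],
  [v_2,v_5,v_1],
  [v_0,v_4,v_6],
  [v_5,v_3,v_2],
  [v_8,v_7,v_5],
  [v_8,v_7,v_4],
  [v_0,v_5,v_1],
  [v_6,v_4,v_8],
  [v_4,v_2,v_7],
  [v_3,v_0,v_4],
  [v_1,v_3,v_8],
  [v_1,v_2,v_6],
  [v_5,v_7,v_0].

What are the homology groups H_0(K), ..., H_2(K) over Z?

H_0 = Z,  H_1 = Z ⊕ Z/2,  H_2 = 0.

We work with the vertex ordering v_0 < v_1 < v_2 < v_3 < v_4 < v_5 < v_6 < v_7 < v_8. The simplices of K, each written with vertices in increasing order, are:

  0-simplices (9): [v_0], [v_1], [v_2], [v_3], [v_4], [v_5], [v_6], [v_7], [v_8]
  1-simplices (27): (27 of them)
  2-simplices (18): (18 of them)

giving chain groups C_0 ≅ Z^9, C_1 ≅ Z^27, C_2 ≅ Z^18.

Boundary ∂_1: C_1 → C_0 is given by ∂[p,q] = [q] − [p].
This gives a 9×27 integer matrix of rank 8; reducing to Smith normal form yields diagonal entries (1,1,1,1,1,1,1,1).

The boundary map ∂_2: C_2 → C_1 maps a triangle to the signed sum of its edges. For instance
  ∂[v_4,v_7,v_8] = [v_7,v_8] − [v_4,v_8] + [v_4,v_7],
  ∂[v_1,v_2,v_5] = [v_2,v_5] − [v_1,v_5] + [v_1,v_2].
The 27×18 boundary matrix has rank 18 and Smith normal form diag(1,1,1,1,1,1,1,1,1,1,1,1,1,1,1,1,1,2).

Computing H_k = (kernel of ∂_k) / (image of ∂_{k+1}):

  H_0: rank C_0 − rank ∂_1 = 9 − 8 = 1, and the invariant factors of ∂_1 are all 1, so H_0 ≅ Z.
  H_1: rank ker ∂_1 − rank ∂_2 = (27 − 8) − 18 = 1, and ∂_2 has invariant factor 2 > 1, so H_1 ≅ Z ⊕ Z/2.
  H_2: rank ker ∂_2 − rank ∂_3 = (18 − 18) − 0 = 0, and there is no ∂_3, so H_2 ≅ 0.

As a check, the Euler characteristic is 9 − 27 + 18 = 0, which agrees with 1 − 1 + 0 = 0.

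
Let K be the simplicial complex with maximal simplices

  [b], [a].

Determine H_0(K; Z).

H_0 = Z^2.

Take the total order a < b on the vertex set. Then K (dimension 0) consists of the simplices:

  0-simplices (2): a, b

so the chain groups are C_0 ≅ Z^2.

Now H_k = ker ∂_k / im ∂_{k+1}, so:

  H_0: rank C_0 − rank ∂_1 = 2 − 0 = 2, and there is no ∂_1, so H_0 ≅ Z^2.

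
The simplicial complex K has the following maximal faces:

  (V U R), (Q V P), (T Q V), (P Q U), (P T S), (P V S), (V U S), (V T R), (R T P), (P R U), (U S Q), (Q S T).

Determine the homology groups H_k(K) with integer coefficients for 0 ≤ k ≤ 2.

We work with the vertex ordering P < Q < R < S < T < U < V. The simplices of K, each written with vertices in increasing order, are:

  0-simplices (7): P, Q, R, S, T, U, V
  1-simplices (18): PQ, PR, PS, PT, PU, PV, QS, QT, QU, QV, RT, RU, RV, ST, SU, SV, TV, UV
  2-simplices (12): PQU, PQV, PRT, PRU, PST, PSV, QST, QSU, QTV, RTV, RUV, SUV

so the chain groups are C_0 ≅ Z^7, C_1 ≅ Z^18, C_2 ≅ Z^12.

The boundary map ∂_1: C_1 → C_0 sends each edge [p,q] (with p < q) to q − p.
The resulting 7×18 matrix has rank 6, and its Smith normal form has invariant factors (1,1,1,1,1,1).

Boundary ∂_2: C_2 → C_1 acts by ∂[p,q,r] = [q,r] − [p,r] + [p,q]. For instance
  ∂QST = ST − QT + QS,
  ∂QTV = TV − QV + QT.
The resulting 18×12 matrix has rank 12, and its Smith normal form has invariant factors (1,1,1,1,1,1,1,1,1,1,1,2).

Now H_k = ker ∂_k / im ∂_{k+1}, so:

  H_0: rank C_0 − rank ∂_1 = 7 − 6 = 1, and the invariant factors of ∂_1 are all 1, so H_0 ≅ Z.
  H_1: rank ker ∂_1 − rank ∂_2 = (18 − 6) − 12 = 0, and ∂_2 has invariant factor 2 > 1, so H_1 ≅ Z_2.
  H_2: rank ker ∂_2 − rank ∂_3 = (12 − 12) − 0 = 0, and there is no ∂_3, so H_2 ≅ 0.

As a check, the Euler characteristic is 7 − 18 + 12 = 1, which agrees with 1 − 0 + 0 = 1.
(K is a triangulation of the real projective plane RP^2.)

H_0 = Z,  H_1 = Z_2,  H_2 = 0.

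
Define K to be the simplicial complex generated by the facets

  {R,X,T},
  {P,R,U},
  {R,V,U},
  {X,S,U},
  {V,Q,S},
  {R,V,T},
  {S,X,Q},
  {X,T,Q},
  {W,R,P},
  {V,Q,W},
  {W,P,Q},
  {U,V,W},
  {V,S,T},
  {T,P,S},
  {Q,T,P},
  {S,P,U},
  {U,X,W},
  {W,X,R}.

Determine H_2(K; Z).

H_2 ≅ 0.

Order the vertices as P < Q < R < S < T < U < V < W < X. Listing each simplex with vertices in this order, K has dimension 2 with simplices:

  0-simplices (9): P, Q, R, S, T, U, V, W, X
  1-simplices (27): PQ, PR, PS, PT, PU, PW, QS, QT, QV, QW, QX, RT, RU, RV, RW, RX, ST, SU, SV, SX, TV, TX, UV, UW, UX, VW, WX
  2-simplices (18): PQT, PQW, PRU, PRW, PST, PSU, QSV, QSX, QTX, QVW, RTV, RTX, RUV, RWX, STV, SUX, UVW, UWX

Hence C_0 ≅ Z^9, C_1 ≅ Z^27, C_2 ≅ Z^18.

The boundary map ∂_1: C_1 → C_0 sends each edge [p,q] (with p < q) to q − p. For instance
  ∂VW = W − V.
The resulting 9×27 matrix has rank 8, and its Smith normal form has invariant factors (1,1,1,1,1,1,1,1).

Boundary ∂_2: C_2 → C_1 acts by ∂[p,q,r] = [q,r] − [p,r] + [p,q]. For instance
  ∂RUV = UV − RV + RU,
  ∂PRU = RU − PU + PR.
The 27×18 boundary matrix has rank 18 and Smith normal form diag(1,1,1,1,1,1,1,1,1,1,1,1,1,1,1,1,1,2).

Computing H_k = (kernel of ∂_k) / (image of ∂_{k+1}):

  H_2: rank ker ∂_2 − rank ∂_3 = (18 − 18) − 0 = 0, and there is no ∂_3, so H_2 ≅ 0.

(K is a triangulation of the Klein bottle.)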